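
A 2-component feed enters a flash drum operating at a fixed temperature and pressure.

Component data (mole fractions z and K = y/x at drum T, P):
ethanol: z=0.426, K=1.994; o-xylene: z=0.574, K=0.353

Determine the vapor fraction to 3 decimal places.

ψ = 0.081

Material balance + equilibrium reduce to Σ zᵢ(Kᵢ−1)/(1+ψ(Kᵢ−1)) = 0.
g(0) = ΣzᵢKᵢ − 1 = 0.052 and g(1) = 1 − Σzᵢ/Kᵢ = -0.840, so a root lies in (0, 1).
Binary case is linear: z₁(K₁−1)(1+ψ(K₂−1)) + z₂(K₂−1)(1+ψ(K₁−1)) = 0
⇒ ψ = [z₁(K₁−1)+z₂(K₂−1)] / [−(K₁−1)(K₂−1)] = 0.0521/0.6431 = 0.081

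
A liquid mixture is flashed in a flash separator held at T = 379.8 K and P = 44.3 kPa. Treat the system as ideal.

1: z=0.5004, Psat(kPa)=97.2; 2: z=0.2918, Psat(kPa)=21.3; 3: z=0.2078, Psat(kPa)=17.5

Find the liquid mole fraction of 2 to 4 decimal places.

Raoult's law: Kᵢ = Pᵢˢᵃᵗ/P = Pᵢˢᵃᵗ/44.3.
  K_1 = 97.2/44.3 = 2.194131, K_2 = 21.3/44.3 = 0.480813, K_3 = 17.5/44.3 = 0.395034
Rachford–Rice: g(ψ) = Σ zᵢ(Kᵢ−1)/(1+ψ(Kᵢ−1)) = 0.
Check two-phase: ΣzᵢKᵢ = 1.3203 > 1 and Σzᵢ/Kᵢ = 1.3610 > 1, so g(0) = 0.3203 > 0 and g(1) = -0.3610 < 0.
Iterate (Newton) starting at ψ = 0.5:
  ψ = 0.5000: g = -0.01069, g' = -0.5795 → ψ = 0.4815
Converged at ψ = 0.4815.
Compositions from xᵢ = zᵢ/(1+ψ(Kᵢ−1)), yᵢ = Kᵢxᵢ:
  1: x = 0.3177, y = 0.6971
  2: x = 0.3891, y = 0.1871
  3: x = 0.2932, y = 0.1158

x_2 = 0.3891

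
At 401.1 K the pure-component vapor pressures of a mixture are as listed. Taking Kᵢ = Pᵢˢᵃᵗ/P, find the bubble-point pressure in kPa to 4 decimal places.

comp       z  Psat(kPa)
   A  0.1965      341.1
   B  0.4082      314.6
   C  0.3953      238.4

Pbub = 289.6854 kPa

At the bubble point ψ → 0, so ΣzᵢKᵢ = 1 with Kᵢ = Pᵢˢᵃᵗ/P ⇒ P = ΣzᵢPᵢˢᵃᵗ.
P = 0.1965·341.1 + 0.4082·314.6 + 0.3953·238.4 = 289.6854 kPa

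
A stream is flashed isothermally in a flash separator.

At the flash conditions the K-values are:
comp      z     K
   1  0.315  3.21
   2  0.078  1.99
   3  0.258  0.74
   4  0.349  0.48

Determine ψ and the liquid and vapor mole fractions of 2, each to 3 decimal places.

ψ = 0.608, x_2 = 0.049, y_2 = 0.097

Let ψ = V/F and solve Σ zᵢ(Kᵢ−1)/(1+ψ(Kᵢ−1)) = 0.
g(0) = ΣzᵢKᵢ − 1 = 0.525 and g(1) = 1 − Σzᵢ/Kᵢ = -0.213, so a root lies in (0, 1).
Iterate (Newton) starting at ψ = 0.5:
  ψ = 0.500: g = 0.0600, g' = -0.577 → ψ = 0.604
  ψ = 0.604: g = 0.0023, g' = -0.537 → ψ = 0.608
Converged at ψ = 0.608.
Compositions from xᵢ = zᵢ/(1+ψ(Kᵢ−1)), yᵢ = Kᵢxᵢ:
  1: x = 0.134, y = 0.431
  2: x = 0.049, y = 0.097
  3: x = 0.306, y = 0.227
  4: x = 0.510, y = 0.245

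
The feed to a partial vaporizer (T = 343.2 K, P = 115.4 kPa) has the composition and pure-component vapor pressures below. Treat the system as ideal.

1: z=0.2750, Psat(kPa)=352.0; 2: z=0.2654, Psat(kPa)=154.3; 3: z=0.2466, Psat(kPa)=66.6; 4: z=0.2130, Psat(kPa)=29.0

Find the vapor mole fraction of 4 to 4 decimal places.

Raoult's law: Kᵢ = Pᵢˢᵃᵗ/P = Pᵢˢᵃᵗ/115.4.
  K_1 = 352.0/115.4 = 3.050260, K_2 = 154.3/115.4 = 1.337088, K_3 = 66.6/115.4 = 0.577123, K_4 = 29.0/115.4 = 0.251300
Let β = V/F and solve Σ zᵢ(Kᵢ−1)/(1+β(Kᵢ−1)) = 0.
Feasibility: ΣzᵢKᵢ = 1.3895, Σzᵢ/Kᵢ = 1.5635 — both > 1, two phases present.
Newton iteration, β⁰ = 0.5:
  β = 0.5000: g = -0.03216, g' = -0.6799 → β = 0.4527
  β = 0.4527: g = -0.00017, g' = -0.6743 → β = 0.4524
Converged at β = 0.4524.
Compositions from xᵢ = zᵢ/(1+β(Kᵢ−1)), yᵢ = Kᵢxᵢ:
  1: x = 0.1427, y = 0.4352
  2: x = 0.2303, y = 0.3079
  3: x = 0.3049, y = 0.1760
  4: x = 0.3221, y = 0.0809

y_4 = 0.0809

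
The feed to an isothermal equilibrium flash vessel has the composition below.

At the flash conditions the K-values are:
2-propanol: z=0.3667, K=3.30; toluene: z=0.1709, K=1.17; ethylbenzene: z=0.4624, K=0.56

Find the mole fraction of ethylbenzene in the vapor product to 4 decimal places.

Newton iteration, β⁰ = 0.5:
  β = 0.5000: g = 0.15822, g' = -0.5710 → β = 0.7771
  β = 0.7771: g = 0.01908, g' = -0.4603 → β = 0.8186
  β = 0.8186: g = 0.00010, g' = -0.4559 → β = 0.8188
Converged at β = 0.8188.
Compositions from xᵢ = zᵢ/(1+β(Kᵢ−1)), yᵢ = Kᵢxᵢ:
  2-propanol: x = 0.1272, y = 0.4197
  toluene: x = 0.1500, y = 0.1755
  ethylbenzene: x = 0.7228, y = 0.4048

y_ethylbenzene = 0.4048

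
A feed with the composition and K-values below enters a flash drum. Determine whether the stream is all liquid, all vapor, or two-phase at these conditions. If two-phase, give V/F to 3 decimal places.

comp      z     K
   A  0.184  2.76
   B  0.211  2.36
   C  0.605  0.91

all vapor

ΣzᵢKᵢ = 1.556; Σzᵢ/Kᵢ = 0.821.
Since Σzᵢ/Kᵢ < 1 the mixture is above its dew point — single vapor phase.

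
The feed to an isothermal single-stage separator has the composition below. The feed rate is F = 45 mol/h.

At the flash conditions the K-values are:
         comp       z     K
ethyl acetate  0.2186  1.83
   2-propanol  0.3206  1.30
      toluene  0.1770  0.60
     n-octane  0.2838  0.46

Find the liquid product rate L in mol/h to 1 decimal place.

L = 36.4 mol/h

Rachford–Rice: g(ψ) = Σ zᵢ(Kᵢ−1)/(1+ψ(Kᵢ−1)) = 0.
g(0) = ΣzᵢKᵢ − 1 = 0.0536 and g(1) = 1 − Σzᵢ/Kᵢ = -0.2780, so a root lies in (0, 1).
Newton iteration, ψ⁰ = 0.5:
  ψ = 0.5000: g = -0.08657, g' = -0.2966 → ψ = 0.2081
  ψ = 0.2081: g = -0.00463, g' = -0.2738 → ψ = 0.1912
Converged at ψ = 0.1912.
Then V = ψ·F = 0.1912·45 = 8.6 mol/h and L = F − V = 36.4 mol/h.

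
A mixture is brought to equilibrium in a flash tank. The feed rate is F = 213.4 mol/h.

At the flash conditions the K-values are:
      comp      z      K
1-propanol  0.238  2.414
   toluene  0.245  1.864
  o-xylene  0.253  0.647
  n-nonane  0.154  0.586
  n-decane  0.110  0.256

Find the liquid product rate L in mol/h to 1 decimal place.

Newton–Raphson from ψ = 0.58:
  ψ = 0.580: g = -0.0143, g' = -0.509 → ψ = 0.552
Converged at ψ = 0.552.
Then V = ψ·F = 0.5518·213.4 = 117.8 mol/h and L = F − V = 95.6 mol/h.

L = 95.6 mol/h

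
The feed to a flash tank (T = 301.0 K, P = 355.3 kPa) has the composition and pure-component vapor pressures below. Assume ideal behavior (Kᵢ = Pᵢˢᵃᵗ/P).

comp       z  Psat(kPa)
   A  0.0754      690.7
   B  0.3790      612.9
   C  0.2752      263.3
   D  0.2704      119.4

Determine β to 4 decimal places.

Raoult's law: Kᵢ = Pᵢˢᵃᵗ/P = Pᵢˢᵃᵗ/355.3.
  K_A = 690.7/355.3 = 1.943991, K_B = 612.9/355.3 = 1.725021, K_C = 263.3/355.3 = 0.741064, K_D = 119.4/355.3 = 0.336054
Iterate (Newton) starting at β = 0.5:
  β = 0.5000: g = -0.10058, g' = -0.4298 → β = 0.2660
  β = 0.2660: g = -0.00731, g' = -0.3800 → β = 0.2467
Converged at β = 0.2467.

β = 0.2467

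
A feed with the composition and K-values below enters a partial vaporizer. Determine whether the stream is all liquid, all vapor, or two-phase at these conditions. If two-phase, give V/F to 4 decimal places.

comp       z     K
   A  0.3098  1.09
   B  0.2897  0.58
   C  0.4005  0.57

ΣzᵢKᵢ = 0.7340; Σzᵢ/Kᵢ = 1.4863.
Since ΣzᵢKᵢ < 1 the mixture is below its bubble point — single liquid phase.

all liquid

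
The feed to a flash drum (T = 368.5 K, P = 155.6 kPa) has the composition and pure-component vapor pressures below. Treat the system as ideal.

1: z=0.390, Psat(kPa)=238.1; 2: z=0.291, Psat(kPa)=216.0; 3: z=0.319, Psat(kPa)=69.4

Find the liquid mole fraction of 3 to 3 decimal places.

Raoult's law: Kᵢ = Pᵢˢᵃᵗ/P = Pᵢˢᵃᵗ/155.6.
  K_1 = 238.1/155.6 = 1.53021, K_2 = 216.0/155.6 = 1.38817, K_3 = 69.4/155.6 = 0.44602
Rachford–Rice: g(ψ) = Σ zᵢ(Kᵢ−1)/(1+ψ(Kᵢ−1)) = 0.
Feasibility: ΣzᵢKᵢ = 1.143, Σzᵢ/Kᵢ = 1.180 — both > 1, two phases present.
Iterate (Newton) starting at ψ = 0.54:
  ψ = 0.540: g = 0.0020, g' = -0.296 → ψ = 0.547
Converged at ψ = 0.547.
Compositions from xᵢ = zᵢ/(1+ψ(Kᵢ−1)), yᵢ = Kᵢxᵢ:
  1: x = 0.302, y = 0.463
  2: x = 0.240, y = 0.333
  3: x = 0.458, y = 0.204

x_3 = 0.458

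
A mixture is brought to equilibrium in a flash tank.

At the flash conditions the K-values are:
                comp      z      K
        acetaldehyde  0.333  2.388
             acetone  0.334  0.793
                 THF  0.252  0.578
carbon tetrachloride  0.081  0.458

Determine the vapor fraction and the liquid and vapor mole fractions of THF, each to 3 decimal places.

ψ = 0.502, x_THF = 0.320, y_THF = 0.185

Let ψ = V/F and solve Σ zᵢ(Kᵢ−1)/(1+ψ(Kᵢ−1)) = 0.
Feasibility: ΣzᵢKᵢ = 1.243, Σzᵢ/Kᵢ = 1.173 — both > 1, two phases present.
Iterate (Newton) starting at ψ = 0.66:
  ψ = 0.660: g = -0.0546, g' = -0.338 → ψ = 0.498
  ψ = 0.498: g = 0.0013, g' = -0.359 → ψ = 0.502
Converged at ψ = 0.502.
Compositions from xᵢ = zᵢ/(1+ψ(Kᵢ−1)), yᵢ = Kᵢxᵢ:
  acetaldehyde: x = 0.196, y = 0.469
  acetone: x = 0.373, y = 0.296
  THF: x = 0.320, y = 0.185
  carbon tetrachloride: x = 0.111, y = 0.051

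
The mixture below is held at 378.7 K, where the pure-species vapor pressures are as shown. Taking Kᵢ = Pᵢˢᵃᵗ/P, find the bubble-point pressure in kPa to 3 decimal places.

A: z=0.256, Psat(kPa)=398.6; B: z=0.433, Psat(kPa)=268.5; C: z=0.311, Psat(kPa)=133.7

Pbub = 259.883 kPa

At the bubble point ψ → 0, so ΣzᵢKᵢ = 1 with Kᵢ = Pᵢˢᵃᵗ/P ⇒ P = ΣzᵢPᵢˢᵃᵗ.
P = 0.256·398.6 + 0.433·268.5 + 0.311·133.7 = 259.883 kPa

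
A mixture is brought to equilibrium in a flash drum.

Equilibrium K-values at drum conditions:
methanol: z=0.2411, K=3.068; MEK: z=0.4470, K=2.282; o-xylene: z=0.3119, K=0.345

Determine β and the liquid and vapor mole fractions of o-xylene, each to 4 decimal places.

β = 0.8440, x_o-xylene = 0.6975, y_o-xylene = 0.2406

Material balance + equilibrium reduce to Σ zᵢ(Kᵢ−1)/(1+β(Kᵢ−1)) = 0.
g(0) = ΣzᵢKᵢ − 1 = 0.8674 and g(1) = 1 − Σzᵢ/Kᵢ = -0.1785, so a root lies in (0, 1).
Newton–Raphson from β = 0.61:
  β = 0.6100: g = 0.20181, g' = -0.8041 → β = 0.8610
  β = 0.8610: g = -0.01679, g' = -1.0031 → β = 0.8442
  β = 0.8442: g = -0.00023, g' = -0.9758 → β = 0.8440
Converged at β = 0.8440.
Compositions from xᵢ = zᵢ/(1+β(Kᵢ−1)), yᵢ = Kᵢxᵢ:
  methanol: x = 0.0878, y = 0.2694
  MEK: x = 0.2147, y = 0.4899
  o-xylene: x = 0.6975, y = 0.2406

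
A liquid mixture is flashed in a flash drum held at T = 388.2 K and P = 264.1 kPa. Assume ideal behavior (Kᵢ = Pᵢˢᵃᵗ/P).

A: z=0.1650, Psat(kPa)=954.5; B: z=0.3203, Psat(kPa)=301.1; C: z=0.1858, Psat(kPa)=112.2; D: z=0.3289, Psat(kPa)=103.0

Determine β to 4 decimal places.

β = 0.1702

Raoult's law: Kᵢ = Pᵢˢᵃᵗ/P = Pᵢˢᵃᵗ/264.1.
  K_A = 954.5/264.1 = 3.614161, K_B = 301.1/264.1 = 1.140098, K_C = 112.2/264.1 = 0.424839, K_D = 103.0/264.1 = 0.390004
Rachford–Rice: g(β) = Σ zᵢ(Kᵢ−1)/(1+β(Kᵢ−1)) = 0.
g(0) = ΣzᵢKᵢ − 1 = 0.1687 and g(1) = 1 − Σzᵢ/Kᵢ = -0.6073, so a root lies in (0, 1).
Iterate (Newton) starting at β = 0.5:
  β = 0.5000: g = -0.20978, g' = -0.5918 → β = 0.1455
  β = 0.1455: g = 0.01964, g' = -0.8184 → β = 0.1695
  β = 0.1695: g = 0.00053, g' = -0.7751 → β = 0.1702
Converged at β = 0.1702.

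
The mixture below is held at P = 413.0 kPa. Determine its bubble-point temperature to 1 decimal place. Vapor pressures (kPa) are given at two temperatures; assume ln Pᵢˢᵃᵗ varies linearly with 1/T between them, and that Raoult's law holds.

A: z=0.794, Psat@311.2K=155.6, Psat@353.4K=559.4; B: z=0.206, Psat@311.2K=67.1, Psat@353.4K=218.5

T = 347.1 K

Bubble-point temperature: ΣzᵢPᵢˢᵃᵗ(T) = P. Interpolate ln Pᵢˢᵃᵗ = aᵢ + bᵢ/T.
  T = 311.2 K: ΣzᵢPᵢˢᵃᵗ = 137.37 kPa
  T = 353.4 K: ΣzᵢPᵢˢᵃᵗ = 489.17 kPa
  T = 332.3 K: ΣzᵢPᵢˢᵃᵗ = 269.86 kPa
  T = 342.9 K: ΣzᵢPᵢˢᵃᵗ = 367.18 kPa
  T = 348.1 K: ΣzᵢPᵢˢᵃᵗ = 424.15 kPa
  T = 345.5 K: ΣzᵢPᵢˢᵃᵗ = 394.85 kPa
Interpolating between 345.5 K and 348.1 K gives T ≈ 347.1 K.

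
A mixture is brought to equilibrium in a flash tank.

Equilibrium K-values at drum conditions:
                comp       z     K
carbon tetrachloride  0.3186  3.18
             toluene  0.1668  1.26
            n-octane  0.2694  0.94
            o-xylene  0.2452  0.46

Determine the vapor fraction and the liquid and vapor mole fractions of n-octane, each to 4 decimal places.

ψ = 0.8888, x_n-octane = 0.2846, y_n-octane = 0.2675

Newton–Raphson from ψ = 0.5:
  ψ = 0.5000: g = 0.17265, g' = -0.4907 → ψ = 0.8519
  ψ = 0.8519: g = 0.01636, g' = -0.4393 → ψ = 0.8891
  ψ = 0.8891: g = -0.00016, g' = -0.4484 → ψ = 0.8888
Converged at ψ = 0.8888.
Compositions from xᵢ = zᵢ/(1+ψ(Kᵢ−1)), yᵢ = Kᵢxᵢ:
  carbon tetrachloride: x = 0.1085, y = 0.3449
  toluene: x = 0.1355, y = 0.1707
  n-octane: x = 0.2846, y = 0.2675
  o-xylene: x = 0.4715, y = 0.2169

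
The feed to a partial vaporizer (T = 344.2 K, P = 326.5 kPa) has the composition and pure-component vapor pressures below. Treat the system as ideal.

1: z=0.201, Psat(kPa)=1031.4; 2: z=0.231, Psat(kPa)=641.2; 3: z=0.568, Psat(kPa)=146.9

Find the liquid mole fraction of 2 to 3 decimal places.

x_2 = 0.168

Raoult's law: Kᵢ = Pᵢˢᵃᵗ/P = Pᵢˢᵃᵗ/326.5.
  K_1 = 1031.4/326.5 = 3.15896, K_2 = 641.2/326.5 = 1.96386, K_3 = 146.9/326.5 = 0.44992
Material balance + equilibrium reduce to Σ zᵢ(Kᵢ−1)/(1+V/F(Kᵢ−1)) = 0.
Check two-phase: ΣzᵢKᵢ = 1.344 > 1 and Σzᵢ/Kᵢ = 1.444 > 1, so g(0) = 0.344 > 0 and g(1) = -0.444 < 0.
Iterate (Newton) starting at V/F = 0.5:
  V/F = 0.500: g = -0.0721, g' = -0.641 → V/F = 0.388
  V/F = 0.388: g = 0.0012, g' = -0.669 → V/F = 0.389
Converged at V/F = 0.389.
Compositions from xᵢ = zᵢ/(1+V/F(Kᵢ−1)), yᵢ = Kᵢxᵢ:
  1: x = 0.109, y = 0.345
  2: x = 0.168, y = 0.330
  3: x = 0.723, y = 0.325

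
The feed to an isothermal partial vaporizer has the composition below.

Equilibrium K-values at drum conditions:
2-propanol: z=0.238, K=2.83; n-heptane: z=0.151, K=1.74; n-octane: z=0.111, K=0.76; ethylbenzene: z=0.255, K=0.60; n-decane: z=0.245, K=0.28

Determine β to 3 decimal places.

β = 0.305

Iterate (Newton) starting at β = 0.5:
  β = 0.500: g = -0.1244, g' = -0.643 → β = 0.307
  β = 0.307: g = -0.0014, g' = -0.652 → β = 0.305
Converged at β = 0.305.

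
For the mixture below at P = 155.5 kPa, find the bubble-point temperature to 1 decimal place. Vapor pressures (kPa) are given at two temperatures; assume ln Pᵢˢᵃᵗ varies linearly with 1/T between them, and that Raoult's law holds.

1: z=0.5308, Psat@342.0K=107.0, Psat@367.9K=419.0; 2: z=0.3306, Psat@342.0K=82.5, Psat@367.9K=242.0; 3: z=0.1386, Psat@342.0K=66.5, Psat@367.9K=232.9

Bubble-point temperature: ΣzᵢPᵢˢᵃᵗ(T) = P. Interpolate ln Pᵢˢᵃᵗ = aᵢ + bᵢ/T.
  T = 342.0 K: ΣzᵢPᵢˢᵃᵗ = 93.29 kPa
  T = 367.9 K: ΣzᵢPᵢˢᵃᵗ = 334.69 kPa
  T = 354.9 K: ΣzᵢPᵢˢᵃᵗ = 180.07 kPa
  T = 348.4 K: ΣzᵢPᵢˢᵃᵗ = 130.00 kPa
  T = 351.6 K: ΣzᵢPᵢˢᵃᵗ = 152.82 kPa
  T = 353.2 K: ΣzᵢPᵢˢᵃᵗ = 165.53 kPa
Interpolating between 351.6 K and 353.2 K gives T ≈ 351.9 K.

T = 351.9 K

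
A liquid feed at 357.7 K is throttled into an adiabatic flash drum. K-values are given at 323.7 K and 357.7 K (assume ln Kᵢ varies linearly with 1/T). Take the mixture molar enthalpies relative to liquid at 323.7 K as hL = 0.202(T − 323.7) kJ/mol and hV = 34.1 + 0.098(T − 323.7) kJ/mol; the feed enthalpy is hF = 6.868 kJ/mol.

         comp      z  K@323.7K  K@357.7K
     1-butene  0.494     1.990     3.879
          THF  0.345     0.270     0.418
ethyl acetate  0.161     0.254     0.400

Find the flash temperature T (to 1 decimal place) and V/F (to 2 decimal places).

T = 325.0 K, V/F = 0.19

Adiabatic flash: solve Rachford–Rice at each trial T, then check hF = ψ·hV(T) + (1−ψ)·hL(T).
  T = 323.7 K: K = (1.990, 0.270, 0.254), RR gives ψ = 0.161, H_out = 5.487 kJ/mol
  T = 357.7 K: K = (3.879, 0.418, 0.400), RR gives ψ = 0.665, H_out = 27.183 kJ/mol
  T = 340.7 K: K = (2.825, 0.340, 0.322), RR gives ψ = 0.465, H_out = 18.455 kJ/mol
  T = 332.2 K: K = (2.382, 0.304, 0.287), RR gives ψ = 0.338, H_out = 12.939 kJ/mol
  T = 327.9 K: K = (2.177, 0.286, 0.270), RR gives ψ = 0.257, H_out = 9.514 kJ/mol
  T = 325.8 K: K = (2.082, 0.278, 0.262), RR gives ψ = 0.212, H_out = 7.603 kJ/mol
  T = 324.8 K: K = (2.038, 0.274, 0.258), RR gives ψ = 0.188, H_out = 6.624 kJ/mol
Linear interpolation between T = 324.8 (H_out = 6.624) and T = 325.8 (H_out = 7.603) on hF = 6.868 gives T ≈ 325.0 K, at which ψ = 0.19.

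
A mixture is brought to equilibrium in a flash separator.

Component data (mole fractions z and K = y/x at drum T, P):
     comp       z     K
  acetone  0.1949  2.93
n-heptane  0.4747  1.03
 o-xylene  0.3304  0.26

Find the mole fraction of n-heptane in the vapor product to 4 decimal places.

y_n-heptane = 0.4861

Rachford–Rice: g(ψ) = Σ zᵢ(Kᵢ−1)/(1+ψ(Kᵢ−1)) = 0.
Feasibility: ΣzᵢKᵢ = 1.1459, Σzᵢ/Kᵢ = 1.7982 — both > 1, two phases present.
Iterate (Newton) starting at ψ = 0.5:
  ψ = 0.5000: g = -0.18263, g' = -0.6443 → ψ = 0.2165
  ψ = 0.2165: g = -0.01171, g' = -0.6181 → ψ = 0.1976
  ψ = 0.1976: g = 0.00010, g' = -0.6291 → ψ = 0.1978
Converged at ψ = 0.1978.
Compositions from xᵢ = zᵢ/(1+ψ(Kᵢ−1)), yᵢ = Kᵢxᵢ:
  acetone: x = 0.1411, y = 0.4133
  n-heptane: x = 0.4719, y = 0.4861
  o-xylene: x = 0.3870, y = 0.1006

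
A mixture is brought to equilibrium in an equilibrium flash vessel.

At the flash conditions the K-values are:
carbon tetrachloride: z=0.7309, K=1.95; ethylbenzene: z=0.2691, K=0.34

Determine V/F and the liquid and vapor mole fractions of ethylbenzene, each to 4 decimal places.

Material balance + equilibrium reduce to Σ zᵢ(Kᵢ−1)/(1+V/F(Kᵢ−1)) = 0.
Feasibility: ΣzᵢKᵢ = 1.5167, Σzᵢ/Kᵢ = 1.1663 — both > 1, two phases present.
Binary case is linear: z₁(K₁−1)(1+V/F(K₂−1)) + z₂(K₂−1)(1+V/F(K₁−1)) = 0
⇒ V/F = [z₁(K₁−1)+z₂(K₂−1)] / [−(K₁−1)(K₂−1)] = 0.51675/0.62700 = 0.8242
Compositions from xᵢ = zᵢ/(1+V/F(Kᵢ−1)), yᵢ = Kᵢxᵢ:
  carbon tetrachloride: x = 0.4099, y = 0.7994
  ethylbenzene: x = 0.5901, y = 0.2006

V/F = 0.8242, x_ethylbenzene = 0.5901, y_ethylbenzene = 0.2006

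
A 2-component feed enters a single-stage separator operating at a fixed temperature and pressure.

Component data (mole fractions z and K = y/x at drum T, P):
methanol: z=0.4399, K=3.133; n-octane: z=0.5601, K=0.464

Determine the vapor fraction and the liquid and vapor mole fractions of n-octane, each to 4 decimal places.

ψ = 0.5581, x_n-octane = 0.7992, y_n-octane = 0.3708

Material balance + equilibrium reduce to Σ zᵢ(Kᵢ−1)/(1+ψ(Kᵢ−1)) = 0.
Feasibility: ΣzᵢKᵢ = 1.6381, Σzᵢ/Kᵢ = 1.3475 — both > 1, two phases present.
Newton iteration, ψ⁰ = 0.5:
  ψ = 0.5000: g = 0.04393, g' = -0.7690 → ψ = 0.5571
  ψ = 0.5571: g = 0.00074, g' = -0.7450 → ψ = 0.5581
Converged at ψ = 0.5581.
Compositions from xᵢ = zᵢ/(1+ψ(Kᵢ−1)), yᵢ = Kᵢxᵢ:
  methanol: x = 0.2008, y = 0.6292
  n-octane: x = 0.7992, y = 0.3708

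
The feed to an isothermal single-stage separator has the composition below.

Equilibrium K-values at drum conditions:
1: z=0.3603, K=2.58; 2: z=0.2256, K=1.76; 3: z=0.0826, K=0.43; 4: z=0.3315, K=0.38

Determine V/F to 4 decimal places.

Material balance + equilibrium reduce to Σ zᵢ(Kᵢ−1)/(1+V/F(Kᵢ−1)) = 0.
Check two-phase: ΣzᵢKᵢ = 1.4881 > 1 and Σzᵢ/Kᵢ = 1.3323 > 1, so g(0) = 0.4881 > 0 and g(1) = -0.3323 < 0.
Iterate (Newton) starting at V/F = 0.52:
  V/F = 0.5200: g = 0.06517, g' = -0.6698 → V/F = 0.6173
  V/F = 0.6173: g = -0.00071, g' = -0.6892 → V/F = 0.6163
Converged at V/F = 0.6163.

V/F = 0.6163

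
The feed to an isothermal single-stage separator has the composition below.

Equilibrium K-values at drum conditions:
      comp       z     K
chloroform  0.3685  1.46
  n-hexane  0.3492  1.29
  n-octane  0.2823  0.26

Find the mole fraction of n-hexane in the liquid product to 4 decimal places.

x_n-hexane = 0.3284

Let ψ = V/F and solve Σ zᵢ(Kᵢ−1)/(1+ψ(Kᵢ−1)) = 0.
g(0) = ΣzᵢKᵢ − 1 = 0.0619 and g(1) = 1 − Σzᵢ/Kᵢ = -0.6089, so a root lies in (0, 1).
Newton iteration, ψ⁰ = 0.44:
  ψ = 0.4400: g = -0.07897, g' = -0.4169 → ψ = 0.2506
  ψ = 0.2506: g = -0.01006, g' = -0.3212 → ψ = 0.2193
  ψ = 0.2193: g = -0.00017, g' = -0.3106 → ψ = 0.2187
Converged at ψ = 0.2187.
Compositions from xᵢ = zᵢ/(1+ψ(Kᵢ−1)), yᵢ = Kᵢxᵢ:
  chloroform: x = 0.3348, y = 0.4888
  n-hexane: x = 0.3284, y = 0.4236
  n-octane: x = 0.3368, y = 0.0876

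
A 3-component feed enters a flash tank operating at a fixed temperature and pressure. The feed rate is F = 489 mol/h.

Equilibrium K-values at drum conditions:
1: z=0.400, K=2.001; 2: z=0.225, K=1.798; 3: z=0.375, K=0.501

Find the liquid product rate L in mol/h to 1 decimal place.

Iterate (Newton) starting at β = 0.5:
  β = 0.500: g = 0.1459, g' = -0.417 → β = 0.850
  β = 0.850: g = -0.0015, g' = -0.449 → β = 0.846
Converged at β = 0.846.
Then V = β·F = 0.8464·489 = 413.9 mol/h and L = F − V = 75.1 mol/h.

L = 75.1 mol/h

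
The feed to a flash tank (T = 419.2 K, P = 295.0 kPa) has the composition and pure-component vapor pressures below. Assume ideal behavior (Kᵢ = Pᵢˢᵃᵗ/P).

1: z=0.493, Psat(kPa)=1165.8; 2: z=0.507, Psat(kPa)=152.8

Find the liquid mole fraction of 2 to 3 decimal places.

Raoult's law: Kᵢ = Pᵢˢᵃᵗ/P = Pᵢˢᵃᵗ/295.0.
  K_1 = 1165.8/295.0 = 3.95186, K_2 = 152.8/295.0 = 0.51797
Material balance + equilibrium reduce to Σ zᵢ(Kᵢ−1)/(1+ψ(Kᵢ−1)) = 0.
g(0) = ΣzᵢKᵢ − 1 = 1.211 and g(1) = 1 − Σzᵢ/Kᵢ = -0.104, so a root lies in (0, 1).
Binary case is linear: z₁(K₁−1)(1+ψ(K₂−1)) + z₂(K₂−1)(1+ψ(K₁−1)) = 0
⇒ ψ = [z₁(K₁−1)+z₂(K₂−1)] / [−(K₁−1)(K₂−1)] = 1.2109/1.4229 = 0.851
Compositions from xᵢ = zᵢ/(1+ψ(Kᵢ−1)), yᵢ = Kᵢxᵢ:
  1: x = 0.140, y = 0.555
  2: x = 0.860, y = 0.445

x_2 = 0.860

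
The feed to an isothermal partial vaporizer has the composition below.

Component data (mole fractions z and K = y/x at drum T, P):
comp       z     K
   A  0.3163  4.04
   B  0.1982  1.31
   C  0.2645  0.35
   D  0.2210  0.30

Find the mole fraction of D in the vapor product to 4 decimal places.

Let ψ = V/F and solve Σ zᵢ(Kᵢ−1)/(1+ψ(Kᵢ−1)) = 0.
Feasibility: ΣzᵢKᵢ = 1.6964, Σzᵢ/Kᵢ = 1.7220 — both > 1, two phases present.
Newton iteration, ψ⁰ = 0.5:
  ψ = 0.5000: g = -0.05794, g' = -0.9762 → ψ = 0.4406
  ψ = 0.4406: g = 0.00042, g' = -0.9947 → ψ = 0.4411
Converged at ψ = 0.4411.
Compositions from xᵢ = zᵢ/(1+ψ(Kᵢ−1)), yᵢ = Kᵢxᵢ:
  A: x = 0.1351, y = 0.5459
  B: x = 0.1744, y = 0.2284
  C: x = 0.3708, y = 0.1298
  D: x = 0.3197, y = 0.0959

y_D = 0.0959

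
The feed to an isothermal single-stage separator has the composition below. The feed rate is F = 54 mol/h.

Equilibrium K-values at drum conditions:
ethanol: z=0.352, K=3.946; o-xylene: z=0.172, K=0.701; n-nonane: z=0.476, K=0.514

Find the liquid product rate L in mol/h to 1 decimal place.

L = 22.8 mol/h

Material balance + equilibrium reduce to Σ zᵢ(Kᵢ−1)/(1+V/F(Kᵢ−1)) = 0.
Feasibility: ΣzᵢKᵢ = 1.754, Σzᵢ/Kᵢ = 1.261 — both > 1, two phases present.
Newton–Raphson from V/F = 0.5:
  V/F = 0.500: g = 0.0533, g' = -0.717 → V/F = 0.574
  V/F = 0.574: g = 0.0022, g' = -0.660 → V/F = 0.578
Converged at V/F = 0.578.
Then V = V/F·F = 0.5777·54 = 31.2 mol/h and L = F − V = 22.8 mol/h.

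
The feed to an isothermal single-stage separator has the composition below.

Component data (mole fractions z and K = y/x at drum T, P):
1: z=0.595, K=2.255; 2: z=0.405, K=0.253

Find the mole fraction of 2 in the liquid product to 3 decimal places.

Binary case is linear: z₁(K₁−1)(1+ψ(K₂−1)) + z₂(K₂−1)(1+ψ(K₁−1)) = 0
⇒ ψ = [z₁(K₁−1)+z₂(K₂−1)] / [−(K₁−1)(K₂−1)] = 0.4442/0.9375 = 0.474
Compositions from xᵢ = zᵢ/(1+ψ(Kᵢ−1)), yᵢ = Kᵢxᵢ:
  1: x = 0.373, y = 0.841
  2: x = 0.627, y = 0.159

x_2 = 0.627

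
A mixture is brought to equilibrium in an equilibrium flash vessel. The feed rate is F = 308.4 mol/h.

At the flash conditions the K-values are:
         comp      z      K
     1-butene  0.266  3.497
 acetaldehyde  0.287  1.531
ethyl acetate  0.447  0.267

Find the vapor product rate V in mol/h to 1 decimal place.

Material balance + equilibrium reduce to Σ zᵢ(Kᵢ−1)/(1+β(Kᵢ−1)) = 0.
g(0) = ΣzᵢKᵢ − 1 = 0.489 and g(1) = 1 − Σzᵢ/Kᵢ = -0.938, so a root lies in (0, 1).
Newton–Raphson from β = 0.34:
  β = 0.340: g = 0.0519, g' = -0.969 → β = 0.394
Converged at β = 0.394.
Then V = β·F = 0.3941·308.4 = 121.6 mol/h and L = F − V = 186.8 mol/h.

V = 121.6 mol/h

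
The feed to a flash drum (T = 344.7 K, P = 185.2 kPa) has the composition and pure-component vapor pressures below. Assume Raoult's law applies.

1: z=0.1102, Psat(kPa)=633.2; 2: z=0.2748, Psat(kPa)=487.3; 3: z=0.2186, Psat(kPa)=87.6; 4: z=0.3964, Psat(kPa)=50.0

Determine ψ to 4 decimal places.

Raoult's law: Kᵢ = Pᵢˢᵃᵗ/P = Pᵢˢᵃᵗ/185.2.
  K_1 = 633.2/185.2 = 3.419006, K_2 = 487.3/185.2 = 2.631210, K_3 = 87.6/185.2 = 0.473002, K_4 = 50.0/185.2 = 0.269978
Rachford–Rice: g(ψ) = Σ zᵢ(Kᵢ−1)/(1+ψ(Kᵢ−1)) = 0.
Check two-phase: ΣzᵢKᵢ = 1.3102 > 1 and Σzᵢ/Kᵢ = 2.0671 > 1, so g(0) = 0.3102 > 0 and g(1) = -1.0671 < 0.
Newton iteration, ψ⁰ = 0.5:
  ψ = 0.5000: g = -0.24460, g' = -0.9898 → ψ = 0.2529
  ψ = 0.2529: g = -0.00505, g' = -1.0133 → ψ = 0.2479
Converged at ψ = 0.2479.

ψ = 0.2479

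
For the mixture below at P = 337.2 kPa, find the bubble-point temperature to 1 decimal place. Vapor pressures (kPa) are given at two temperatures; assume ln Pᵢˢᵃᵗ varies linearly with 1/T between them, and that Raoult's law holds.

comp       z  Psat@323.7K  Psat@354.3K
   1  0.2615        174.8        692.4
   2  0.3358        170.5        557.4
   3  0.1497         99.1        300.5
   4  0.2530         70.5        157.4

T = 346.4 K

Bubble-point temperature: ΣzᵢPᵢˢᵃᵗ(T) = P. Interpolate ln Pᵢˢᵃᵗ = aᵢ + bᵢ/T.
  T = 323.7 K: ΣzᵢPᵢˢᵃᵗ = 135.64 kPa
  T = 354.3 K: ΣzᵢPᵢˢᵃᵗ = 453.04 kPa
  T = 339.0 K: ΣzᵢPᵢˢᵃᵗ = 253.80 kPa
  T = 346.6 K: ΣzᵢPᵢˢᵃᵗ = 340.35 kPa
  T = 342.8 K: ΣzᵢPᵢˢᵃᵗ = 294.32 kPa
  T = 344.7 K: ΣzᵢPᵢˢᵃᵗ = 316.61 kPa
  T = 345.6 K: ΣzᵢPᵢˢᵃᵗ = 327.67 kPa
Interpolating between 345.6 K and 346.6 K gives T ≈ 346.4 K.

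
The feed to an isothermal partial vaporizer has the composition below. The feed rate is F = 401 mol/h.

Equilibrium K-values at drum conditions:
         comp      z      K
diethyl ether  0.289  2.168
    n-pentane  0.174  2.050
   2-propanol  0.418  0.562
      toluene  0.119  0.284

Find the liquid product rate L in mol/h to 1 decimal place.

Rachford–Rice: g(ψ) = Σ zᵢ(Kᵢ−1)/(1+ψ(Kᵢ−1)) = 0.
g(0) = ΣzᵢKᵢ − 1 = 0.252 and g(1) = 1 − Σzᵢ/Kᵢ = -0.381, so a root lies in (0, 1).
Newton–Raphson from ψ = 0.5:
  ψ = 0.500: g = -0.0342, g' = -0.519 → ψ = 0.434
Converged at ψ = 0.434.
Then V = ψ·F = 0.4337·401 = 173.9 mol/h and L = F − V = 227.1 mol/h.

L = 227.1 mol/h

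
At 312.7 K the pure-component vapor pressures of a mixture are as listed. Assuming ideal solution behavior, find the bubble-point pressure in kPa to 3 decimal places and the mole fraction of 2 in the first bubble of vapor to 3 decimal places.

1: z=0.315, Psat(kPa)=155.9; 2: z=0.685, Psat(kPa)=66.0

At the bubble point ψ → 0, so ΣzᵢKᵢ = 1 with Kᵢ = Pᵢˢᵃᵗ/P ⇒ P = ΣzᵢPᵢˢᵃᵗ.
P = 0.315·155.9 + 0.685·66.0 = 94.319 kPa
yᵢ = zᵢPᵢˢᵃᵗ/P ⇒ y_2 = 0.685·66.0/94.319 = 0.479

Pbub = 94.319 kPa, y_2 = 0.479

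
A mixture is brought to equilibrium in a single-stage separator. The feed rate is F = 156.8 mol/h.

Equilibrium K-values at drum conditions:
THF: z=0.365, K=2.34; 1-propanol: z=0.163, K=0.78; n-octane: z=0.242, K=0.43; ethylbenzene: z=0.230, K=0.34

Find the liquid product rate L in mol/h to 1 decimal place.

Newton–Raphson from ψ = 0.5:
  ψ = 0.500: g = -0.1669, g' = -0.622 → ψ = 0.232
  ψ = 0.232: g = -0.0027, g' = -0.634 → ψ = 0.227
Converged at ψ = 0.227.
Then V = ψ·F = 0.2275·156.8 = 35.7 mol/h and L = F − V = 121.1 mol/h.

L = 121.1 mol/h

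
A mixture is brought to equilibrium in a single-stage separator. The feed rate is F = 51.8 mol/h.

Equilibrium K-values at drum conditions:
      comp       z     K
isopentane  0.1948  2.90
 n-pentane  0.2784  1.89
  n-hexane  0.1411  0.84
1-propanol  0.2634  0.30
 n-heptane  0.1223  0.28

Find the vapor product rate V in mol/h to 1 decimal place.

V = 19.9 mol/h

Rachford–Rice: g(ψ) = Σ zᵢ(Kᵢ−1)/(1+ψ(Kᵢ−1)) = 0.
Check two-phase: ΣzᵢKᵢ = 1.3229 > 1 and Σzᵢ/Kᵢ = 1.6972 > 1, so g(0) = 0.3229 > 0 and g(1) = -0.6972 < 0.
Newton iteration, ψ⁰ = 0.6:
  ψ = 0.6000: g = -0.16342, g' = -0.8319 → ψ = 0.4035
  ψ = 0.4035: g = -0.01343, g' = -0.7255 → ψ = 0.3850
Converged at ψ = 0.3850.
Then V = ψ·F = 0.3850·51.8 = 19.9 mol/h and L = F − V = 31.9 mol/h.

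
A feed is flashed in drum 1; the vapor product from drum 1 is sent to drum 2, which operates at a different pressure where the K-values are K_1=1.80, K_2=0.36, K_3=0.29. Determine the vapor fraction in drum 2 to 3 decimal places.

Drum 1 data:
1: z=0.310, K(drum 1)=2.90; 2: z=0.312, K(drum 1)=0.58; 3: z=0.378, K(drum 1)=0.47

Drum 1:
Rachford–Rice: g(ψ₁) = Σ zᵢ(Kᵢ−1)/(1+ψ₁(Kᵢ−1)) = 0.
Feasibility: ΣzᵢKᵢ = 1.258, Σzᵢ/Kᵢ = 1.449 — both > 1, two phases present.
Newton iteration, ψ₁⁰ = 0.5:
  ψ₁ = 0.500: g = -0.1364, g' = -0.579 → ψ₁ = 0.264
  ψ₁ = 0.264: g = 0.0116, g' = -0.709 → ψ₁ = 0.281
Converged at ψ₁ = 0.281.
Drum-1 compositions:
  1: x = 0.202, y = 0.586
  2: x = 0.354, y = 0.205
  3: x = 0.444, y = 0.209
Drum-2 feed = drum-1 vapor: z₂ = (0.5861, 0.2052, 0.2088).
Drum 2:
Material balance + equilibrium reduce to Σ zᵢ(Kᵢ−1)/(1+ψ₂(Kᵢ−1)) = 0.
Check two-phase: ΣzᵢKᵢ = 1.189 > 1 and Σzᵢ/Kᵢ = 1.615 > 1, so g(0) = 0.189 > 0 and g(1) = -0.615 < 0.
Iterate (Newton) starting at ψ₂ = 0.5:
  ψ₂ = 0.500: g = -0.0880, g' = -0.626 → ψ₂ = 0.359
  ψ₂ = 0.359: g = -0.0054, g' = -0.558 → ψ₂ = 0.350
Converged at ψ₂ = 0.350.
  1: x = 0.458, y = 0.824
  2: x = 0.264, y = 0.095
  3: x = 0.278, y = 0.081

V/F (drum 2) = 0.350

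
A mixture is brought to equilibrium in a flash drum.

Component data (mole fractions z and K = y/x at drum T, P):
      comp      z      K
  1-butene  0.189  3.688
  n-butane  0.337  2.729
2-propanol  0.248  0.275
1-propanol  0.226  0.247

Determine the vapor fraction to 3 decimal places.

Let ψ = V/F and solve Σ zᵢ(Kᵢ−1)/(1+ψ(Kᵢ−1)) = 0.
g(0) = ΣzᵢKᵢ − 1 = 0.741 and g(1) = 1 − Σzᵢ/Kᵢ = -0.992, so a root lies in (0, 1).
Iterate (Newton) starting at ψ = 0.33:
  ψ = 0.330: g = 0.1774, g' = -1.244 → ψ = 0.473
  ψ = 0.473: g = 0.0067, g' = -1.181 → ψ = 0.478
Converged at ψ = 0.478.

ψ = 0.478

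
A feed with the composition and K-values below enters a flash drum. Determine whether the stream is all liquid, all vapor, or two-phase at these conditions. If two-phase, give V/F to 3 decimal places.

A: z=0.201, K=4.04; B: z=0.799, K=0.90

all vapor

ΣzᵢKᵢ = 1.531; Σzᵢ/Kᵢ = 0.938.
Since Σzᵢ/Kᵢ < 1 the mixture is above its dew point — single vapor phase.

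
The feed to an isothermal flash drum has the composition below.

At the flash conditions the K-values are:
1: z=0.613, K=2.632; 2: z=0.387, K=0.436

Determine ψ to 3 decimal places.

Binary case is linear: z₁(K₁−1)(1+ψ(K₂−1)) + z₂(K₂−1)(1+ψ(K₁−1)) = 0
⇒ ψ = [z₁(K₁−1)+z₂(K₂−1)] / [−(K₁−1)(K₂−1)] = 0.7821/0.9204 = 0.850

ψ = 0.850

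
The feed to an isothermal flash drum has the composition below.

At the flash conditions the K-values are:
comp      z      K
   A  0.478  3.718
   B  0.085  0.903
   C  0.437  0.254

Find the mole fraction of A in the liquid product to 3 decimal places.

Material balance + equilibrium reduce to Σ zᵢ(Kᵢ−1)/(1+ψ(Kᵢ−1)) = 0.
Feasibility: ΣzᵢKᵢ = 1.965, Σzᵢ/Kᵢ = 1.943 — both > 1, two phases present.
Newton–Raphson from ψ = 0.5:
  ψ = 0.500: g = 0.0221, g' = -1.254 → ψ = 0.518
Converged at ψ = 0.518.
Compositions from xᵢ = zᵢ/(1+ψ(Kᵢ−1)), yᵢ = Kᵢxᵢ:
  A: x = 0.199, y = 0.738
  B: x = 0.089, y = 0.081
  C: x = 0.712, y = 0.181

x_A = 0.199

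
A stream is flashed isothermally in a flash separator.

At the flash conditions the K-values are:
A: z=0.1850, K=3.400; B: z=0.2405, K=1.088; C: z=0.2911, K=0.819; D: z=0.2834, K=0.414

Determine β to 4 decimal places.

Material balance + equilibrium reduce to Σ zᵢ(Kᵢ−1)/(1+β(Kᵢ−1)) = 0.
Feasibility: ΣzᵢKᵢ = 1.2464, Σzᵢ/Kᵢ = 1.3154 — both > 1, two phases present.
Iterate (Newton) starting at β = 0.5:
  β = 0.5000: g = -0.07074, g' = -0.4281 → β = 0.3348
  β = 0.3348: g = 0.00407, g' = -0.4908 → β = 0.3430
  β = 0.3430: g = 0.00002, g' = -0.4856 → β = 0.3431
Converged at β = 0.3431.

β = 0.3431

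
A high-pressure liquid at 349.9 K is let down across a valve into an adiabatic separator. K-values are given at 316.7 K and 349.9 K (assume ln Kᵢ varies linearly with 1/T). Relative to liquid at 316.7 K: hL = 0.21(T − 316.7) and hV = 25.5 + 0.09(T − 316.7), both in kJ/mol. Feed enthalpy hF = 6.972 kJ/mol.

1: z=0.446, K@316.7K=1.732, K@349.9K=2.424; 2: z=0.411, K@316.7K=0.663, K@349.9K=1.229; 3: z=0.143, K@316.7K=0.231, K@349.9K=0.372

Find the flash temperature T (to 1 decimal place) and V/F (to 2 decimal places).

Adiabatic flash: solve Rachford–Rice at each trial T, then check hF = ψ·hV(T) + (1−ψ)·hL(T).
  T = 316.7 K: K = (1.732, 0.663, 0.231), RR gives ψ = 0.218, H_out = 5.555 kJ/mol
  T = 349.9 K: K = (2.424, 1.229, 0.372), RR gives ψ = 1.000, H_out = 28.488 kJ/mol
  T = 333.3 K: K = (2.066, 0.917, 0.297), RR gives ψ = 0.780, H_out = 21.830 kJ/mol
  T = 325.0 K: K = (1.896, 0.783, 0.263), RR gives ψ = 0.522, H_out = 14.544 kJ/mol
  T = 320.9 K: K = (1.814, 0.722, 0.247), RR gives ψ = 0.376, H_out = 10.286 kJ/mol
  T = 318.8 K: K = (1.773, 0.692, 0.239), RR gives ψ = 0.298, H_out = 7.966 kJ/mol
Linear interpolation between T = 316.7 (H_out = 5.555) and T = 318.8 (H_out = 7.966) on hF = 6.972 gives T ≈ 317.9 K, at which ψ = 0.26.

T = 317.9 K, V/F = 0.26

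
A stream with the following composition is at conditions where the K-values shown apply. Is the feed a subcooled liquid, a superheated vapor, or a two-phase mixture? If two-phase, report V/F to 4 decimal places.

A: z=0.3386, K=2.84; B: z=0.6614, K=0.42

ΣzᵢKᵢ = 1.2394; Σzᵢ/Kᵢ = 1.6940.
Both exceed 1, so a two-phase solution exists.
Material balance + equilibrium reduce to Σ zᵢ(Kᵢ−1)/(1+ψ(Kᵢ−1)) = 0.
Binary case is linear: z₁(K₁−1)(1+ψ(K₂−1)) + z₂(K₂−1)(1+ψ(K₁−1)) = 0
⇒ ψ = [z₁(K₁−1)+z₂(K₂−1)] / [−(K₁−1)(K₂−1)] = 0.23941/1.06720 = 0.2243

two-phase, V/F = 0.2243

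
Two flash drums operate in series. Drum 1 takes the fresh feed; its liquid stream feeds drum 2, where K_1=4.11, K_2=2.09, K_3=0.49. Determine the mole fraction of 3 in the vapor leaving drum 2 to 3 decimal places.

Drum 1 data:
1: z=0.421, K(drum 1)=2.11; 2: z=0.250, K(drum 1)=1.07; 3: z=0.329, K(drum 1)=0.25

Drum 1:
Let ψ₁ = V/F and solve Σ zᵢ(Kᵢ−1)/(1+ψ₁(Kᵢ−1)) = 0.
Feasibility: ΣzᵢKᵢ = 1.238, Σzᵢ/Kᵢ = 1.749 — both > 1, two phases present.
Iterate (Newton) starting at ψ₁ = 0.5:
  ψ₁ = 0.500: g = -0.0774, g' = -0.689 → ψ₁ = 0.388
  ψ₁ = 0.388: g = -0.0042, g' = -0.623 → ψ₁ = 0.381
Converged at ψ₁ = 0.381.
Drum-1 compositions:
  1: x = 0.296, y = 0.624
  2: x = 0.244, y = 0.261
  3: x = 0.461, y = 0.115
Drum-2 feed = drum-1 liquid: z₂ = (0.2959, 0.2435, 0.4606).
Drum 2:
Let ψ₂ = V/F and solve Σ zᵢ(Kᵢ−1)/(1+ψ₂(Kᵢ−1)) = 0.
Check two-phase: ΣzᵢKᵢ = 1.951 > 1 and Σzᵢ/Kᵢ = 1.129 > 1, so g(0) = 0.951 > 0 and g(1) = -0.129 < 0.
Newton–Raphson from ψ₂ = 0.34:
  ψ₂ = 0.340: g = 0.3567, g' = -1.005 → ψ₂ = 0.695
  ψ₂ = 0.695: g = 0.0783, g' = -0.668 → ψ₂ = 0.812
  ψ₂ = 0.812: g = 0.0008, g' = -0.661 → ψ₂ = 0.813
Converged at ψ₂ = 0.813.
  1: x = 0.084, y = 0.345
  2: x = 0.129, y = 0.270
  3: x = 0.787, y = 0.386

y_3 (drum 2) = 0.386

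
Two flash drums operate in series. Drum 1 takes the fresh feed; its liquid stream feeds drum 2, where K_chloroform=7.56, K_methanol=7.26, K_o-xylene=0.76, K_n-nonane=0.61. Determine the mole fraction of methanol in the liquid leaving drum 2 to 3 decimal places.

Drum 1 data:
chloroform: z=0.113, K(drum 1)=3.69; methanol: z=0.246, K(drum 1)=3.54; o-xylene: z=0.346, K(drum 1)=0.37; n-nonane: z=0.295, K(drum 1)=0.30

Drum 1:
Let ψ₁ = V/F and solve Σ zᵢ(Kᵢ−1)/(1+ψ₁(Kᵢ−1)) = 0.
Feasibility: ΣzᵢKᵢ = 1.504, Σzᵢ/Kᵢ = 2.019 — both > 1, two phases present.
Newton iteration, ψ₁⁰ = 0.5:
  ψ₁ = 0.500: g = -0.2310, g' = -1.091 → ψ₁ = 0.288
  ψ₁ = 0.288: g = 0.0068, g' = -1.220 → ψ₁ = 0.294
Converged at ψ₁ = 0.294.
Drum-1 compositions:
  chloroform: x = 0.063, y = 0.233
  methanol: x = 0.141, y = 0.499
  o-xylene: x = 0.425, y = 0.157
  n-nonane: x = 0.371, y = 0.111
Drum-2 feed = drum-1 liquid: z₂ = (0.0631, 0.1408, 0.4246, 0.3714).
Drum 2:
Newton–Raphson from ψ₂ = 0.44:
  ψ₂ = 0.440: g = 0.0526, g' = -0.684 → ψ₂ = 0.517
  ψ₂ = 0.517: g = 0.0047, g' = -0.569 → ψ₂ = 0.525
Converged at ψ₂ = 0.525.
  chloroform: x = 0.014, y = 0.107
  methanol: x = 0.033, y = 0.238
  o-xylene: x = 0.486, y = 0.369
  n-nonane: x = 0.467, y = 0.285

x_methanol (drum 2) = 0.033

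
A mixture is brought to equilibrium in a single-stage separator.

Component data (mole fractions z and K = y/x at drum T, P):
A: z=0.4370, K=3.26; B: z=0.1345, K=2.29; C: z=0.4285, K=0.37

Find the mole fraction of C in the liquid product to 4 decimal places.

x_C = 0.7581

Material balance + equilibrium reduce to Σ zᵢ(Kᵢ−1)/(1+ψ(Kᵢ−1)) = 0.
Feasibility: ΣzᵢKᵢ = 1.8912, Σzᵢ/Kᵢ = 1.3509 — both > 1, two phases present.
Iterate (Newton) starting at ψ = 0.5:
  ψ = 0.5000: g = 0.17505, g' = -0.9371 → ψ = 0.6868
  ψ = 0.6868: g = 0.00313, g' = -0.9340 → ψ = 0.6901
Converged at ψ = 0.6901.
Compositions from xᵢ = zᵢ/(1+ψ(Kᵢ−1)), yᵢ = Kᵢxᵢ:
  A: x = 0.1707, y = 0.5566
  B: x = 0.0712, y = 0.1629
  C: x = 0.7581, y = 0.2805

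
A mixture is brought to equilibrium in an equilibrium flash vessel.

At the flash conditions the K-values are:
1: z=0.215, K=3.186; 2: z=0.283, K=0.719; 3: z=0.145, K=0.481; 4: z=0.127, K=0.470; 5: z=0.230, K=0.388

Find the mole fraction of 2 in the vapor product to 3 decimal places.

y_2 = 0.210

Let β = V/F and solve Σ zᵢ(Kᵢ−1)/(1+β(Kᵢ−1)) = 0.
Check two-phase: ΣzᵢKᵢ = 1.107 > 1 and Σzᵢ/Kᵢ = 1.626 > 1, so g(0) = 0.107 > 0 and g(1) = -0.626 < 0.
Newton–Raphson from β = 0.58:
  β = 0.580: g = -0.3108, g' = -0.593 → β = 0.056
  β = 0.056: g = 0.0455, g' = -1.011 → β = 0.101
  β = 0.101: g = 0.0027, g' = -0.895 → β = 0.104
Converged at β = 0.104.
Compositions from xᵢ = zᵢ/(1+β(Kᵢ−1)), yᵢ = Kᵢxᵢ:
  1: x = 0.175, y = 0.558
  2: x = 0.292, y = 0.210
  3: x = 0.153, y = 0.074
  4: x = 0.134, y = 0.063
  5: x = 0.246, y = 0.095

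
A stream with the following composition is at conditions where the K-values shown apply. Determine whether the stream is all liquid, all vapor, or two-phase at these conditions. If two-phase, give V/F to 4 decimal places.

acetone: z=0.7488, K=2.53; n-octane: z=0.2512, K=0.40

all vapor

ΣzᵢKᵢ = 1.9949; Σzᵢ/Kᵢ = 0.9240.
Since Σzᵢ/Kᵢ < 1 the mixture is above its dew point — single vapor phase.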